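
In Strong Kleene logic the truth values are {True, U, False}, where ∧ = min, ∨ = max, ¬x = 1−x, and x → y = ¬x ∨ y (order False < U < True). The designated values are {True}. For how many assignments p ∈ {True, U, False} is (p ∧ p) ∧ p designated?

1

p=True: True ✓
p=U: U ·
p=False: False ·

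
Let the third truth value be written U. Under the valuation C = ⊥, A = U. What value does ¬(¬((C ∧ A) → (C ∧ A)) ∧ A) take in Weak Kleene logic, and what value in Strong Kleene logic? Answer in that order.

U; ⊤

In Weak Kleene logic: C ∧ A = ⊥ ∧ U = U
C ∧ A = ⊥ ∧ U = U
(C ∧ A) → (C ∧ A) = U → U = U  [any arg is the third value ⇒ result is the third value]
¬((C ∧ A) → (C ∧ A)) = ¬U = U
¬((C ∧ A) → (C ∧ A)) ∧ A = U ∧ U = U
¬(¬((C ∧ A) → (C ∧ A)) ∧ A) = ¬U = U
In Strong Kleene logic: C ∧ A = ⊥ ∧ U = ⊥
C ∧ A = ⊥ ∧ U = ⊥
(C ∧ A) → (C ∧ A) = ⊥ → ⊥ = ⊤
¬((C ∧ A) → (C ∧ A)) = ¬⊤ = ⊥
¬((C ∧ A) → (C ∧ A)) ∧ A = ⊥ ∧ U = ⊥
¬(¬((C ∧ A) → (C ∧ A)) ∧ A) = ¬⊥ = ⊤
They differ because Weak Kleene logic and Strong Kleene logic treat U differently under the binary connectives.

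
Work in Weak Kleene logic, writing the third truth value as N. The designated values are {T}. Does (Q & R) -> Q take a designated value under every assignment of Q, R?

No

Countermodel: Q=T, R=N gives N, which is not designated.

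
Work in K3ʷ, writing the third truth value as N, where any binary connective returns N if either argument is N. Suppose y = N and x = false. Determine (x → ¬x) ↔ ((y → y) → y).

¬x = ¬false = true
x → ¬x = false → true = true
y → y = N → N = N  [any arg is the third value ⇒ result is the third value]
(y → y) → y = N → N = N
(x → ¬x) ↔ ((y → y) → y) = true ↔ N = N

N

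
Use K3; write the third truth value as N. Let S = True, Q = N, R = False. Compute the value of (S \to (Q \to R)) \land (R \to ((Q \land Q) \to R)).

Q \to R = N \to False = N
S \to (Q \to R) = True \to N = N
Q \land Q = N \land N = N
(Q \land Q) \to R = N \to False = N
R \to ((Q \land Q) \to R) = False \to N = True
(S \to (Q \to R)) \land (R \to ((Q \land Q) \to R)) = N \land True = N

N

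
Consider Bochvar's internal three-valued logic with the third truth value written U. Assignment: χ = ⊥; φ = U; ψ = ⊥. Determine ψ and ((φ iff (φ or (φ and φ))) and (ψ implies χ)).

U

φ and φ = U and U = U
φ or (φ and φ) = U or U = U
φ iff (φ or (φ and φ)) = U iff U = U
ψ implies χ = ⊥ implies ⊥ = ⊤
(φ iff (φ or (φ and φ))) and (ψ implies χ) = U and ⊤ = U
ψ and ((φ iff (φ or (φ and φ))) and (ψ implies χ)) = ⊥ and U = U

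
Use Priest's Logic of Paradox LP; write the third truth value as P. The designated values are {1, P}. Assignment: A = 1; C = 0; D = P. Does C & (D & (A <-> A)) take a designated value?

A <-> A = 1 <-> 1 = 1
D & (A <-> A) = P & 1 = P
C & (D & (A <-> A)) = 0 & P = 0
0 ∉ {1, P}.

No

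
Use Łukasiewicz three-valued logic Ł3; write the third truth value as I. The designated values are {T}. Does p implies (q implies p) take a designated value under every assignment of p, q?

Every assignment of p, q over {T, I, F} gives a value in {T}.
In particular, with p=I, q=I: p implies (q implies p) = T.

Yes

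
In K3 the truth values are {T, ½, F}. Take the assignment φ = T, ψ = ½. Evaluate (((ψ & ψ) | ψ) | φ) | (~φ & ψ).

ψ & ψ = ½ & ½ = ½
(ψ & ψ) | ψ = ½ | ½ = ½
((ψ & ψ) | ψ) | φ = ½ | T = T
~φ = ~T = F
~φ & ψ = F & ½ = F
(((ψ & ψ) | ψ) | φ) | (~φ & ψ) = T | F = T

T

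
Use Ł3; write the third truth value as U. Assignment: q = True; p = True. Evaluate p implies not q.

False

not q = not True = False
p implies not q = True implies False = False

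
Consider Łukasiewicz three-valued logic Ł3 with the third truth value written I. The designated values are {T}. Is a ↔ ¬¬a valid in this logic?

Yes

Every assignment of a over {T, I, F} gives a value in {T}.
In particular, with a=I: a ↔ ¬¬a = T.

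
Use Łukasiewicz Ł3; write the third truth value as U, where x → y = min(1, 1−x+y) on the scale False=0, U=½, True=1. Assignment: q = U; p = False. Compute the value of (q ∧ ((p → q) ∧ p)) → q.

p → q = False → U = True
(p → q) ∧ p = True ∧ False = False
q ∧ ((p → q) ∧ p) = U ∧ False = False
(q ∧ ((p → q) ∧ p)) → q = False → U = True

True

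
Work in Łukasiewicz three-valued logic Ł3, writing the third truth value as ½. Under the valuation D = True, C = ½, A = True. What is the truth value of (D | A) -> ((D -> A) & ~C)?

D | A = True | True = True
D -> A = True -> True = True
~C = ~½ = ½
(D -> A) & ~C = True & ½ = ½
(D | A) -> ((D -> A) & ~C) = True -> ½ = ½

½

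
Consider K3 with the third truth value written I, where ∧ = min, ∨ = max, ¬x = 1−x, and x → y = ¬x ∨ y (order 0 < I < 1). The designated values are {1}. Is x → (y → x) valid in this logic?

No

Countermodel: x=I, y=1 gives I, which is not designated.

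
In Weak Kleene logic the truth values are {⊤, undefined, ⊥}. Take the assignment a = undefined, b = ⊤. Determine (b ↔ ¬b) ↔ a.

¬b = ¬⊤ = ⊥
b ↔ ¬b = ⊤ ↔ ⊥ = ⊥
(b ↔ ¬b) ↔ a = ⊥ ↔ undefined = undefined

undefined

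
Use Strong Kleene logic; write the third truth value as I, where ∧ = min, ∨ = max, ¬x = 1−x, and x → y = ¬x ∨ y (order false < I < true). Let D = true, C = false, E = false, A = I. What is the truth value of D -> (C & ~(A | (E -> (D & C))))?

false

D & C = true & false = false
E -> (D & C) = false -> false = true
A | (E -> (D & C)) = I | true = true
~(A | (E -> (D & C))) = ~true = false
C & ~(A | (E -> (D & C))) = false & false = false
D -> (C & ~(A | (E -> (D & C)))) = true -> false = false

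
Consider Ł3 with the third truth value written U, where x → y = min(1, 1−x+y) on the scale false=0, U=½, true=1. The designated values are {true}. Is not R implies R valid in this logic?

No

Countermodel: R=false gives false, which is not designated.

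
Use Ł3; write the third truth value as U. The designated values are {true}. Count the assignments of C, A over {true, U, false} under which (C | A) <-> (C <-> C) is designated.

Of the 9 assignments, 5 give a value in {true}.

5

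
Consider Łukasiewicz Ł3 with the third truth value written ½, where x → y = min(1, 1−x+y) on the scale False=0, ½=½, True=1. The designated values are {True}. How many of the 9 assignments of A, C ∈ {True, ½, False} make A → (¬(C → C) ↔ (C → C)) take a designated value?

Designated under: (A=False, C=True); (A=False, C=½); (A=False, C=False).

3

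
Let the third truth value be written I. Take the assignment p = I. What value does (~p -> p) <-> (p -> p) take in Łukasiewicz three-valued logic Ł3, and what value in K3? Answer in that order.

In Łukasiewicz three-valued logic Ł3: ~p = ~I = I
~p -> p = I -> I = ⊤
p -> p = I -> I = ⊤
(~p -> p) <-> (p -> p) = ⊤ <-> ⊤ = ⊤
In K3: ~p = ~I = I
~p -> p = I -> I = I
p -> p = I -> I = I
(~p -> p) <-> (p -> p) = I <-> I = I
They differ because Łukasiewicz three-valued logic Ł3 and K3 treat I differently under implication.

⊤; I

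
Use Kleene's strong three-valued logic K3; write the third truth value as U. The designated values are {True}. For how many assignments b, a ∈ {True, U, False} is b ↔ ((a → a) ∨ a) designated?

Designated under: (b=True, a=True); (b=True, a=False).

2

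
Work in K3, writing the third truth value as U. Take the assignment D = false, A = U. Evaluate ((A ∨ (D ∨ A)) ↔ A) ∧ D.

D ∨ A = false ∨ U = U
A ∨ (D ∨ A) = U ∨ U = U
(A ∨ (D ∨ A)) ↔ A = U ↔ U = U
((A ∨ (D ∨ A)) ↔ A) ∧ D = U ∧ false = false

false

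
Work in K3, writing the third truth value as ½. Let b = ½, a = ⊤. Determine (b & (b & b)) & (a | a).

½

b & b = ½ & ½ = ½
b & (b & b) = ½ & ½ = ½
a | a = ⊤ | ⊤ = ⊤
(b & (b & b)) & (a | a) = ½ & ⊤ = ½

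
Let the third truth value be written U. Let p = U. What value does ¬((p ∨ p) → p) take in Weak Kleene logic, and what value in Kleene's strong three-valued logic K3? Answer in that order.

In Weak Kleene logic: p ∨ p = U ∨ U = U
(p ∨ p) → p = U → U = U  [any arg is the third value ⇒ result is the third value]
¬((p ∨ p) → p) = ¬U = U
In Kleene's strong three-valued logic K3: p ∨ p = U ∨ U = U
(p ∨ p) → p = U → U = U  [¬U ∨ U]
¬((p ∨ p) → p) = ¬U = U

U; U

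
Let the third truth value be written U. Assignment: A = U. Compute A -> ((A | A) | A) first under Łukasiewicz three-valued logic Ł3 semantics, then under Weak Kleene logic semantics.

In Łukasiewicz three-valued logic Ł3: A | A = U | U = U
(A | A) | A = U | U = U
A -> ((A | A) | A) = U -> U = 1  [min(1, 1−½+½)]
In Weak Kleene logic: A | A = U | U = U
(A | A) | A = U | U = U
A -> ((A | A) | A) = U -> U = U  [any arg is the third value ⇒ result is the third value]
They differ because Łukasiewicz three-valued logic Ł3 and Weak Kleene logic treat U differently under the binary connectives.

1; U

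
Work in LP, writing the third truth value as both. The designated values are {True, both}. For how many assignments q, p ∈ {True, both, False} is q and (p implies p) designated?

6

Of the 9 assignments, 6 give a value in {True, both}.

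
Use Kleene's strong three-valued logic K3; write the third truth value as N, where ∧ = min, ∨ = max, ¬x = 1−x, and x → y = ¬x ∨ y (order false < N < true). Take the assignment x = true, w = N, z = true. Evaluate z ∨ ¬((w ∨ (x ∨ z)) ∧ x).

true

x ∨ z = true ∨ true = true
w ∨ (x ∨ z) = N ∨ true = true
(w ∨ (x ∨ z)) ∧ x = true ∧ true = true
¬((w ∨ (x ∨ z)) ∧ x) = ¬true = false
z ∨ ¬((w ∨ (x ∨ z)) ∧ x) = true ∨ false = true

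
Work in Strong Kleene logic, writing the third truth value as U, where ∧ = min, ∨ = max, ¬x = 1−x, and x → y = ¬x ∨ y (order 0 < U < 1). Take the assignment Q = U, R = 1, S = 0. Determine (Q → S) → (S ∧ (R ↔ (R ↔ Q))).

U

Q → S = U → 0 = U
R ↔ Q = 1 ↔ U = U
R ↔ (R ↔ Q) = 1 ↔ U = U
S ∧ (R ↔ (R ↔ Q)) = 0 ∧ U = 0
(Q → S) → (S ∧ (R ↔ (R ↔ Q))) = U → 0 = U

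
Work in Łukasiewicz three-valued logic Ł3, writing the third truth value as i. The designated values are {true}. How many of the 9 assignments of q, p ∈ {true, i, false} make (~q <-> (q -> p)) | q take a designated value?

7

Of the 9 assignments, 7 give a value in {true}.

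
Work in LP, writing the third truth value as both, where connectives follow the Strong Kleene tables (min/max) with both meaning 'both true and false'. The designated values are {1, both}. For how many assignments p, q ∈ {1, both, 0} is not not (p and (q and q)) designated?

Designated under: (p=1, q=1); (p=1, q=both); (p=both, q=1); (p=both, q=both).

4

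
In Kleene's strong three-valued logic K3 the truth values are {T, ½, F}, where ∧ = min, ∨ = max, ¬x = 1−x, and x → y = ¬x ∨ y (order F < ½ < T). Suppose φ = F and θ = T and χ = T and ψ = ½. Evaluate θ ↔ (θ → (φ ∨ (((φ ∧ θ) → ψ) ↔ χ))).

φ ∧ θ = F ∧ T = F
(φ ∧ θ) → ψ = F → ½ = T  [¬F ∨ ½]
((φ ∧ θ) → ψ) ↔ χ = T ↔ T = T
φ ∨ (((φ ∧ θ) → ψ) ↔ χ) = F ∨ T = T
θ → (φ ∨ (((φ ∧ θ) → ψ) ↔ χ)) = T → T = T
θ ↔ (θ → (φ ∨ (((φ ∧ θ) → ψ) ↔ χ))) = T ↔ T = T

T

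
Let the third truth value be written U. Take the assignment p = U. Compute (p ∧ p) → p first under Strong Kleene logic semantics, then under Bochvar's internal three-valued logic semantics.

In Strong Kleene logic: p ∧ p = U ∧ U = U
(p ∧ p) → p = U → U = U  [¬U ∨ U]
In Bochvar's internal three-valued logic: p ∧ p = U ∧ U = U
(p ∧ p) → p = U → U = U

U; U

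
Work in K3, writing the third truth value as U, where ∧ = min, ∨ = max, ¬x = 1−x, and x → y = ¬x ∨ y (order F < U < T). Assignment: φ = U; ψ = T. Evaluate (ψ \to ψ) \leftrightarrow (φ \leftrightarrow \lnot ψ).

U

ψ \to ψ = T \to T = T
\lnot ψ = \lnot T = F
φ \leftrightarrow \lnot ψ = U \leftrightarrow F = U
(ψ \to ψ) \leftrightarrow (φ \leftrightarrow \lnot ψ) = T \leftrightarrow U = U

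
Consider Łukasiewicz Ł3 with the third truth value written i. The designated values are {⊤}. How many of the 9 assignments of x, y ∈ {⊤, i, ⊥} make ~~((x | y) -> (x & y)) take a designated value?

Designated under: (x=⊤, y=⊤); (x=i, y=i); (x=⊥, y=⊥).

3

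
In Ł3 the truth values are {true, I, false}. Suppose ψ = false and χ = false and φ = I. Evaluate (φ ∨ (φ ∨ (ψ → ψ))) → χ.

ψ → ψ = false → false = true
φ ∨ (ψ → ψ) = I ∨ true = true
φ ∨ (φ ∨ (ψ → ψ)) = I ∨ true = true
(φ ∨ (φ ∨ (ψ → ψ))) → χ = true → false = false

false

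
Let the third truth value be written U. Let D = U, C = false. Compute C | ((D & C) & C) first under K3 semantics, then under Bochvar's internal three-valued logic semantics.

In K3: D & C = U & false = false
(D & C) & C = false & false = false
C | ((D & C) & C) = false | false = false
In Bochvar's internal three-valued logic: D & C = U & false = U
(D & C) & C = U & false = U
C | ((D & C) & C) = false | U = U
They differ because K3 and Bochvar's internal three-valued logic treat U differently under the binary connectives.

false; U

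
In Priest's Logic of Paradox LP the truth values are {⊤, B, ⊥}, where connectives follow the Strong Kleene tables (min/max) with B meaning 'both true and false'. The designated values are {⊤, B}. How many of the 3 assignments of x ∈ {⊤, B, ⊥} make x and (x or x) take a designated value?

2

x=⊤: ⊤ ✓
x=B: B ✓
x=⊥: ⊥ ·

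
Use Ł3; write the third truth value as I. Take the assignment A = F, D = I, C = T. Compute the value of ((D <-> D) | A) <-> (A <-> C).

D <-> D = I <-> I = T  [1 − |½−½|]
(D <-> D) | A = T | F = T
A <-> C = F <-> T = F
((D <-> D) | A) <-> (A <-> C) = T <-> F = F

F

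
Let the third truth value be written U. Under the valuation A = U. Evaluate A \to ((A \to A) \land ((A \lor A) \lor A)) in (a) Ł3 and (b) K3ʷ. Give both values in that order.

true; U

In Ł3: A \to A = U \to U = true  [min(1, 1−½+½)]
A \lor A = U \lor U = U
(A \lor A) \lor A = U \lor U = U
(A \to A) \land ((A \lor A) \lor A) = true \land U = U
A \to ((A \to A) \land ((A \lor A) \lor A)) = U \to U = true
In K3ʷ: A \to A = U \to U = U  [any arg is the third value ⇒ result is the third value]
A \lor A = U \lor U = U
(A \lor A) \lor A = U \lor U = U
(A \to A) \land ((A \lor A) \lor A) = U \land U = U
A \to ((A \to A) \land ((A \lor A) \lor A)) = U \to U = U
They differ because Ł3 and K3ʷ treat U differently under the binary connectives.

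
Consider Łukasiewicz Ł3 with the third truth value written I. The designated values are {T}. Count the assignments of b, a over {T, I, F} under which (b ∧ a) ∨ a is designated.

3

Designated under: (b=T, a=T); (b=I, a=T); (b=F, a=T).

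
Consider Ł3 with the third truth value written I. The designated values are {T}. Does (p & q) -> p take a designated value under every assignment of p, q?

Yes

Every assignment of p, q over {T, I, F} gives a value in {T}.
In particular, with p=I, q=I: (p & q) -> p = T.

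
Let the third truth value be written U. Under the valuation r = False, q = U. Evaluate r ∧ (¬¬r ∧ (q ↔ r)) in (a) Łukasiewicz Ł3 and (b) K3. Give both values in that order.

In Łukasiewicz Ł3: ¬r = ¬False = True
¬¬r = ¬True = False
q ↔ r = U ↔ False = U  [1 − |½−0|]
¬¬r ∧ (q ↔ r) = False ∧ U = False
r ∧ (¬¬r ∧ (q ↔ r)) = False ∧ False = False
In K3: ¬r = ¬False = True
¬¬r = ¬True = False
q ↔ r = U ↔ False = U
¬¬r ∧ (q ↔ r) = False ∧ U = False
r ∧ (¬¬r ∧ (q ↔ r)) = False ∧ False = False

False; False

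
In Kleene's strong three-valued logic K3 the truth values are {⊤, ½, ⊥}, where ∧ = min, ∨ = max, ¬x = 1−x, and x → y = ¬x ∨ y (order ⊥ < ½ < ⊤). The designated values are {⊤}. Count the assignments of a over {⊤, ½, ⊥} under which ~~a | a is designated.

1

a=⊤: ⊤ ✓
a=½: ½ ·
a=⊥: ⊥ ·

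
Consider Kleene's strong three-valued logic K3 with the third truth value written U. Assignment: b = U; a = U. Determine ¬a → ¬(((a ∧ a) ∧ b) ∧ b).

¬a = ¬U = U
a ∧ a = U ∧ U = U
(a ∧ a) ∧ b = U ∧ U = U
((a ∧ a) ∧ b) ∧ b = U ∧ U = U
¬(((a ∧ a) ∧ b) ∧ b) = ¬U = U
¬a → ¬(((a ∧ a) ∧ b) ∧ b) = U → U = U  [¬U ∨ U]

U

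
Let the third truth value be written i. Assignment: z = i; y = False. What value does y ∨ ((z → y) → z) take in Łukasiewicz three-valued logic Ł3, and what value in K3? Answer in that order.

True; i

In Łukasiewicz three-valued logic Ł3: z → y = i → False = i  [min(1, 1−½+0)]
(z → y) → z = i → i = True
y ∨ ((z → y) → z) = False ∨ True = True
In K3: z → y = i → False = i  [¬i ∨ False]
(z → y) → z = i → i = i
y ∨ ((z → y) → z) = False ∨ i = i
They differ because Łukasiewicz three-valued logic Ł3 and K3 treat i differently under implication.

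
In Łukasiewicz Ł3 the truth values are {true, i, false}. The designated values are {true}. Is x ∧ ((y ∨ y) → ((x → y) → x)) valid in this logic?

Countermodel: x=i, y=true gives i, which is not designated.

No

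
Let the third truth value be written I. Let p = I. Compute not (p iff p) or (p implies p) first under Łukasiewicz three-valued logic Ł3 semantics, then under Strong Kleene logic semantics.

In Łukasiewicz three-valued logic Ł3: p iff p = I iff I = 1
not (p iff p) = not 1 = 0
p implies p = I implies I = 1
not (p iff p) or (p implies p) = 0 or 1 = 1
In Strong Kleene logic: p iff p = I iff I = I
not (p iff p) = not I = I
p implies p = I implies I = I  [not I or I]
not (p iff p) or (p implies p) = I or I = I
They differ because Łukasiewicz three-valued logic Ł3 and Strong Kleene logic treat I differently under implication.

1; I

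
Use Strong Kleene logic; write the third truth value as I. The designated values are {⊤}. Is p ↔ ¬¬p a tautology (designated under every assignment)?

Countermodel: p=I gives I, which is not designated.

No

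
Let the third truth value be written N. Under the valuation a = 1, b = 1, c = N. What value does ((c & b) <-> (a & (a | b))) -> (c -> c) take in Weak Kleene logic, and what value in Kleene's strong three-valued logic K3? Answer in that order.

N; N

In Weak Kleene logic: c & b = N & 1 = N
a | b = 1 | 1 = 1
a & (a | b) = 1 & 1 = 1
(c & b) <-> (a & (a | b)) = N <-> 1 = N
c -> c = N -> N = N
((c & b) <-> (a & (a | b))) -> (c -> c) = N -> N = N
In Kleene's strong three-valued logic K3: c & b = N & 1 = N
a | b = 1 | 1 = 1
a & (a | b) = 1 & 1 = 1
(c & b) <-> (a & (a | b)) = N <-> 1 = N
c -> c = N -> N = N  [~N | N]
((c & b) <-> (a & (a | b))) -> (c -> c) = N -> N = N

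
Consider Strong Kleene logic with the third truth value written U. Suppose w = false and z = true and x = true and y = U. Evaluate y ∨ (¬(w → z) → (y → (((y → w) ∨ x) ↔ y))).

true

w → z = false → true = true
¬(w → z) = ¬true = false
y → w = U → false = U  [¬U ∨ false]
(y → w) ∨ x = U ∨ true = true
((y → w) ∨ x) ↔ y = true ↔ U = U
y → (((y → w) ∨ x) ↔ y) = U → U = U
¬(w → z) → (y → (((y → w) ∨ x) ↔ y)) = false → U = true
y ∨ (¬(w → z) → (y → (((y → w) ∨ x) ↔ y))) = U ∨ true = true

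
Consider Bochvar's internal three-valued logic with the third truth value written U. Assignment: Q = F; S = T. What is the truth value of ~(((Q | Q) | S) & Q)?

Q | Q = F | F = F
(Q | Q) | S = F | T = T
((Q | Q) | S) & Q = T & F = F
~(((Q | Q) | S) & Q) = ~F = T

T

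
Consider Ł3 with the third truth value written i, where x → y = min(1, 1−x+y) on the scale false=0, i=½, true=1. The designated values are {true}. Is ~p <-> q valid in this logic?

Countermodel: p=true, q=true gives false, which is not designated.

No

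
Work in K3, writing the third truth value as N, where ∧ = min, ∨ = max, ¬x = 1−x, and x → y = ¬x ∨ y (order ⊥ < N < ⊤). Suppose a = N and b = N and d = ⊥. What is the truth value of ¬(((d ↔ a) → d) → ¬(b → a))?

N

d ↔ a = ⊥ ↔ N = N
(d ↔ a) → d = N → ⊥ = N
b → a = N → N = N
¬(b → a) = ¬N = N
((d ↔ a) → d) → ¬(b → a) = N → N = N
¬(((d ↔ a) → d) → ¬(b → a)) = ¬N = N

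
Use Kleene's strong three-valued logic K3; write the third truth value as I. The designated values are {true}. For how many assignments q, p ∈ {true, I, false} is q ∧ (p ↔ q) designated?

Designated under: (q=true, p=true).

1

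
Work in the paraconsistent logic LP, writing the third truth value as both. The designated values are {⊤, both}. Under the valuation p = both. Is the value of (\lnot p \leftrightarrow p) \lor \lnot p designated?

Yes

\lnot p = \lnot both = both
\lnot p \leftrightarrow p = both \leftrightarrow both = both
\lnot p = \lnot both = both
(\lnot p \leftrightarrow p) \lor \lnot p = both \lor both = both
both ∈ {⊤, both}.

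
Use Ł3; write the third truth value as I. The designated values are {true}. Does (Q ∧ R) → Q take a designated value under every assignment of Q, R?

Yes

Every assignment of Q, R over {true, I, false} gives a value in {true}.
In particular, with Q=I, R=I: (Q ∧ R) → Q = true.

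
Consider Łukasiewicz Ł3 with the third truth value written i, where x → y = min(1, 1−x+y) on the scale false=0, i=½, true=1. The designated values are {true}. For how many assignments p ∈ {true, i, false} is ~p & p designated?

0

p=true: false ·
p=i: i ·
p=false: false ·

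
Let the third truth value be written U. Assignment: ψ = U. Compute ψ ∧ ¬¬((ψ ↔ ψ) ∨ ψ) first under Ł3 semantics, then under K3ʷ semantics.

In Ł3: ψ ↔ ψ = U ↔ U = True  [1 − |½−½|]
(ψ ↔ ψ) ∨ ψ = True ∨ U = True
¬((ψ ↔ ψ) ∨ ψ) = ¬True = False
¬¬((ψ ↔ ψ) ∨ ψ) = ¬False = True
ψ ∧ ¬¬((ψ ↔ ψ) ∨ ψ) = U ∧ True = U
In K3ʷ: ψ ↔ ψ = U ↔ U = U
(ψ ↔ ψ) ∨ ψ = U ∨ U = U
¬((ψ ↔ ψ) ∨ ψ) = ¬U = U
¬¬((ψ ↔ ψ) ∨ ψ) = ¬U = U
ψ ∧ ¬¬((ψ ↔ ψ) ∨ ψ) = U ∧ U = U

U; U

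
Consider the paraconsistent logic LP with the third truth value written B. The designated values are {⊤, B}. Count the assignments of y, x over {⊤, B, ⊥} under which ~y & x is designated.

Designated under: (y=B, x=⊤); (y=B, x=B); (y=⊥, x=⊤); (y=⊥, x=B).

4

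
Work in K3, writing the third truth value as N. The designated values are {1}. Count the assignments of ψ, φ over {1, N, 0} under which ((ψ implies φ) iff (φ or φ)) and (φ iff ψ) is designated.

Designated under: (ψ=1, φ=1).

1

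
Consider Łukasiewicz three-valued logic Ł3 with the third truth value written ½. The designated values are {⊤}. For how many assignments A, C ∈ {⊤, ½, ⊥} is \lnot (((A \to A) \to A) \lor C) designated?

1

Designated under: (A=⊥, C=⊥).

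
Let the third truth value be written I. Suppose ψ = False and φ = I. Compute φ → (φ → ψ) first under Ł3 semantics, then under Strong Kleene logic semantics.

In Ł3: φ → ψ = I → False = I
φ → (φ → ψ) = I → I = True
In Strong Kleene logic: φ → ψ = I → False = I  [¬I ∨ False]
φ → (φ → ψ) = I → I = I
They differ because Ł3 and Strong Kleene logic treat I differently under implication.

True; I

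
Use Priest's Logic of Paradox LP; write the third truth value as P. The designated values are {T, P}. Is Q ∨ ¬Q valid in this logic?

Yes

Every assignment of Q over {T, P, F} gives a value in {T, P}.
In particular, with Q=P: Q ∨ ¬Q = P.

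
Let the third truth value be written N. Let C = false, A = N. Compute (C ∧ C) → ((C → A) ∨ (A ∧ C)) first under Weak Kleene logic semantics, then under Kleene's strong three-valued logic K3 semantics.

In Weak Kleene logic: C ∧ C = false ∧ false = false
C → A = false → N = N
A ∧ C = N ∧ false = N
(C → A) ∨ (A ∧ C) = N ∨ N = N
(C ∧ C) → ((C → A) ∨ (A ∧ C)) = false → N = N
In Kleene's strong three-valued logic K3: C ∧ C = false ∧ false = false
C → A = false → N = true
A ∧ C = N ∧ false = false
(C → A) ∨ (A ∧ C) = true ∨ false = true
(C ∧ C) → ((C → A) ∨ (A ∧ C)) = false → true = true
They differ because Weak Kleene logic and Kleene's strong three-valued logic K3 treat N differently under the binary connectives.

N; true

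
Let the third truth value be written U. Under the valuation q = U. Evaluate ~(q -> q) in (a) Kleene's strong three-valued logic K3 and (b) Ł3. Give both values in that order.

U; false

In Kleene's strong three-valued logic K3: q -> q = U -> U = U
~(q -> q) = ~U = U
In Ł3: q -> q = U -> U = true  [min(1, 1−½+½)]
~(q -> q) = ~true = false
They differ because Kleene's strong three-valued logic K3 and Ł3 treat U differently under implication.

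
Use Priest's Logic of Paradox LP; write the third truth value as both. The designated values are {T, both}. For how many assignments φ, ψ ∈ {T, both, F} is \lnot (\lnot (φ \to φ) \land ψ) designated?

Of the 9 assignments, 9 give a value in {T, both}.

9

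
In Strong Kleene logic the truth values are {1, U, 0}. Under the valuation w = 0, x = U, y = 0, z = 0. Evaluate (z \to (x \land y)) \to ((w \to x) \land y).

0

x \land y = U \land 0 = 0
z \to (x \land y) = 0 \to 0 = 1
w \to x = 0 \to U = 1
(w \to x) \land y = 1 \land 0 = 0
(z \to (x \land y)) \to ((w \to x) \land y) = 1 \to 0 = 0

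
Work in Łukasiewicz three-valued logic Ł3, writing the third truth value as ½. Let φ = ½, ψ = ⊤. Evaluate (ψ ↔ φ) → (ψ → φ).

⊤

ψ ↔ φ = ⊤ ↔ ½ = ½  [1 − |1−½|]
ψ → φ = ⊤ → ½ = ½
(ψ ↔ φ) → (ψ → φ) = ½ → ½ = ⊤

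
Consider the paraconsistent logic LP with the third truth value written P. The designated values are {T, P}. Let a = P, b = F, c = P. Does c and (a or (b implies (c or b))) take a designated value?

c or b = P or F = P
b implies (c or b) = F implies P = T  [not F or P]
a or (b implies (c or b)) = P or T = T
c and (a or (b implies (c or b))) = P and T = P
P ∈ {T, P}.

Yes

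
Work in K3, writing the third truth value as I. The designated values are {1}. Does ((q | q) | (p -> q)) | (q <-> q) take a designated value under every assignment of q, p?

Countermodel: q=I, p=1 gives I, which is not designated.

No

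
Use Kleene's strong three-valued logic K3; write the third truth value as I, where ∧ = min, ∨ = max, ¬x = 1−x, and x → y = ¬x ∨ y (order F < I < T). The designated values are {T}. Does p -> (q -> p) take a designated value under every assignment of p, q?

Countermodel: p=I, q=T gives I, which is not designated.

No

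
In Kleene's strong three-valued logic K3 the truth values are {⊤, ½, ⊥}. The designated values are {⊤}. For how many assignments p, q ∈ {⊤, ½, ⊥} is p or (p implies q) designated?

7

Of the 9 assignments, 7 give a value in {⊤}.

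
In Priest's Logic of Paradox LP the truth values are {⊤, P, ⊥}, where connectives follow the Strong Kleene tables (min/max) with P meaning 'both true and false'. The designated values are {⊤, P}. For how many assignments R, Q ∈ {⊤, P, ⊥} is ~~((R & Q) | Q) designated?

6

Of the 9 assignments, 6 give a value in {⊤, P}.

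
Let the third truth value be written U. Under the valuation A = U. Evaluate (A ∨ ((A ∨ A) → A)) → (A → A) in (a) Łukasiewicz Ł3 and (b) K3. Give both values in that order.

T; U

In Łukasiewicz Ł3: A ∨ A = U ∨ U = U
(A ∨ A) → A = U → U = T  [min(1, 1−½+½)]
A ∨ ((A ∨ A) → A) = U ∨ T = T
A → A = U → U = T
(A ∨ ((A ∨ A) → A)) → (A → A) = T → T = T
In K3: A ∨ A = U ∨ U = U
(A ∨ A) → A = U → U = U  [¬U ∨ U]
A ∨ ((A ∨ A) → A) = U ∨ U = U
A → A = U → U = U
(A ∨ ((A ∨ A) → A)) → (A → A) = U → U = U
They differ because Łukasiewicz Ł3 and K3 treat U differently under implication.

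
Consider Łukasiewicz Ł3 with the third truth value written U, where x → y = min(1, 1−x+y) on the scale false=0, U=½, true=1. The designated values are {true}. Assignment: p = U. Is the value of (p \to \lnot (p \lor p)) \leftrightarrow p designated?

No

p \lor p = U \lor U = U
\lnot (p \lor p) = \lnot U = U
p \to \lnot (p \lor p) = U \to U = true  [min(1, 1−½+½)]
(p \to \lnot (p \lor p)) \leftrightarrow p = true \leftrightarrow U = U
U ∉ {true}.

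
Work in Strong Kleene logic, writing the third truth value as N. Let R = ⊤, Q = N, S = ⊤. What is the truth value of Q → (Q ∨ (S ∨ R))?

⊤

S ∨ R = ⊤ ∨ ⊤ = ⊤
Q ∨ (S ∨ R) = N ∨ ⊤ = ⊤
Q → (Q ∨ (S ∨ R)) = N → ⊤ = ⊤  [¬N ∨ ⊤]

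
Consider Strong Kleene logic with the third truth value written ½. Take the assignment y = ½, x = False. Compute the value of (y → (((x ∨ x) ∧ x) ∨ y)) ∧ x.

False

x ∨ x = False ∨ False = False
(x ∨ x) ∧ x = False ∧ False = False
((x ∨ x) ∧ x) ∨ y = False ∨ ½ = ½
y → (((x ∨ x) ∧ x) ∨ y) = ½ → ½ = ½  [¬½ ∨ ½]
(y → (((x ∨ x) ∧ x) ∨ y)) ∧ x = ½ ∧ False = False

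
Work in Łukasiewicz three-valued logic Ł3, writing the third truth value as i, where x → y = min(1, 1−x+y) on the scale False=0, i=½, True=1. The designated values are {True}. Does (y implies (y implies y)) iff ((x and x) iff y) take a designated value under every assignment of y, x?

Countermodel: y=True, x=i gives i, which is not designated.

No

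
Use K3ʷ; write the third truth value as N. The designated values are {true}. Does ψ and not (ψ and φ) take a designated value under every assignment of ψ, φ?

No

Countermodel: ψ=true, φ=true gives false, which is not designated.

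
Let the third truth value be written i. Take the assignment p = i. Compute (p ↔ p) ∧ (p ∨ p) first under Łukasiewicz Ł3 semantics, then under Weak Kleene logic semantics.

i; i

In Łukasiewicz Ł3: p ↔ p = i ↔ i = T  [1 − |½−½|]
p ∨ p = i ∨ i = i
(p ↔ p) ∧ (p ∨ p) = T ∧ i = i
In Weak Kleene logic: p ↔ p = i ↔ i = i
p ∨ p = i ∨ i = i
(p ↔ p) ∧ (p ∨ p) = i ∧ i = i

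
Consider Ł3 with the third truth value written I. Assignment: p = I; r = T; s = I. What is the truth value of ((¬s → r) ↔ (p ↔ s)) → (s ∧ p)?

¬s = ¬I = I
¬s → r = I → T = T
p ↔ s = I ↔ I = T
(¬s → r) ↔ (p ↔ s) = T ↔ T = T
s ∧ p = I ∧ I = I
((¬s → r) ↔ (p ↔ s)) → (s ∧ p) = T → I = I

I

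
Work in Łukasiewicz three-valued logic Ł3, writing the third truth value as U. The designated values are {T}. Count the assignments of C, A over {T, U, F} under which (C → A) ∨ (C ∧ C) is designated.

Of the 9 assignments, 8 give a value in {T}.

8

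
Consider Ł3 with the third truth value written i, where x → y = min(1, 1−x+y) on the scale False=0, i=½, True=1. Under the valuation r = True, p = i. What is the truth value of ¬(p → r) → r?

True

p → r = i → True = True  [min(1, 1−½+1)]
¬(p → r) = ¬True = False
¬(p → r) → r = False → True = True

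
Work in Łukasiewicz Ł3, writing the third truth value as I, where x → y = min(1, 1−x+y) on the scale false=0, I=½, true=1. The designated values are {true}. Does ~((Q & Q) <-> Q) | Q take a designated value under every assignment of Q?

No

Countermodel: Q=I gives I, which is not designated.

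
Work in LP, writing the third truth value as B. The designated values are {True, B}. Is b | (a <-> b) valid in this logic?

Countermodel: b=False, a=True gives False, which is not designated.

No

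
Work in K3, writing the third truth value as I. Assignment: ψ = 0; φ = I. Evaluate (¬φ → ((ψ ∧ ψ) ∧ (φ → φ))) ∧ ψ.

¬φ = ¬I = I
ψ ∧ ψ = 0 ∧ 0 = 0
φ → φ = I → I = I  [¬I ∨ I]
(ψ ∧ ψ) ∧ (φ → φ) = 0 ∧ I = 0
¬φ → ((ψ ∧ ψ) ∧ (φ → φ)) = I → 0 = I
(¬φ → ((ψ ∧ ψ) ∧ (φ → φ))) ∧ ψ = I ∧ 0 = 0

0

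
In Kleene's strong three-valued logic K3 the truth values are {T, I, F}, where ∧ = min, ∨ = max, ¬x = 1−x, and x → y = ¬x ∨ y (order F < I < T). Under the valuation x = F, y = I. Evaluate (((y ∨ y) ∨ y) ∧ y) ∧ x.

y ∨ y = I ∨ I = I
(y ∨ y) ∨ y = I ∨ I = I
((y ∨ y) ∨ y) ∧ y = I ∧ I = I
(((y ∨ y) ∨ y) ∧ y) ∧ x = I ∧ F = F

F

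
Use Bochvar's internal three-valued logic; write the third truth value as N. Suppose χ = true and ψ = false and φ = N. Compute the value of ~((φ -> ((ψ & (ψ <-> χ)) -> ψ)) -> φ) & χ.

N

ψ <-> χ = false <-> true = false
ψ & (ψ <-> χ) = false & false = false
(ψ & (ψ <-> χ)) -> ψ = false -> false = true
φ -> ((ψ & (ψ <-> χ)) -> ψ) = N -> true = N  [any arg is the third value ⇒ result is the third value]
(φ -> ((ψ & (ψ <-> χ)) -> ψ)) -> φ = N -> N = N
~((φ -> ((ψ & (ψ <-> χ)) -> ψ)) -> φ) = ~N = N
~((φ -> ((ψ & (ψ <-> χ)) -> ψ)) -> φ) & χ = N & true = N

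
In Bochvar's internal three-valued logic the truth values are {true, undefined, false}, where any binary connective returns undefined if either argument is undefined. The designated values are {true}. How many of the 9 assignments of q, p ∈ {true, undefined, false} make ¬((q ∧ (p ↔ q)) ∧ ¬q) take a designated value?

Designated under: (q=true, p=true); (q=true, p=false); (q=false, p=true); (q=false, p=false).

4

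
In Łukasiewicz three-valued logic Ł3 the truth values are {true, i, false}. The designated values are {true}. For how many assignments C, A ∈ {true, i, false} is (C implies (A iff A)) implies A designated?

Designated under: (C=true, A=true); (C=i, A=true); (C=false, A=true).

3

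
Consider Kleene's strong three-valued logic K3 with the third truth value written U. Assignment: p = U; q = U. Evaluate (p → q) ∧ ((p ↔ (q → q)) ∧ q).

U

p → q = U → U = U  [¬U ∨ U]
q → q = U → U = U
p ↔ (q → q) = U ↔ U = U
(p ↔ (q → q)) ∧ q = U ∧ U = U
(p → q) ∧ ((p ↔ (q → q)) ∧ q) = U ∧ U = U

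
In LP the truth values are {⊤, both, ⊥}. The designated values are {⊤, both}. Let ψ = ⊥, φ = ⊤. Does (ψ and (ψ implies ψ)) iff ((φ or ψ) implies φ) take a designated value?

ψ implies ψ = ⊥ implies ⊥ = ⊤
ψ and (ψ implies ψ) = ⊥ and ⊤ = ⊥
φ or ψ = ⊤ or ⊥ = ⊤
(φ or ψ) implies φ = ⊤ implies ⊤ = ⊤
(ψ and (ψ implies ψ)) iff ((φ or ψ) implies φ) = ⊥ iff ⊤ = ⊥
⊥ ∉ {⊤, both}.

No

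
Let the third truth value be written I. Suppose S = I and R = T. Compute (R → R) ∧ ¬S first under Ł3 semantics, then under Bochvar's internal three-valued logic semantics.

I; I

In Ł3: R → R = T → T = T
¬S = ¬I = I
(R → R) ∧ ¬S = T ∧ I = I
In Bochvar's internal three-valued logic: R → R = T → T = T
¬S = ¬I = I
(R → R) ∧ ¬S = T ∧ I = I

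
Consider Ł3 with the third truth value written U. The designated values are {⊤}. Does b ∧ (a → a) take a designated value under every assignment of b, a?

Countermodel: b=U, a=⊤ gives U, which is not designated.

No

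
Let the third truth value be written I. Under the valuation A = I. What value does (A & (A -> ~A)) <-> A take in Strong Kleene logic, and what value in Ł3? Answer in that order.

I; 1

In Strong Kleene logic: ~A = ~I = I
A -> ~A = I -> I = I  [~I | I]
A & (A -> ~A) = I & I = I
(A & (A -> ~A)) <-> A = I <-> I = I
In Ł3: ~A = ~I = I
A -> ~A = I -> I = 1
A & (A -> ~A) = I & 1 = I
(A & (A -> ~A)) <-> A = I <-> I = 1
They differ because Strong Kleene logic and Ł3 treat I differently under implication.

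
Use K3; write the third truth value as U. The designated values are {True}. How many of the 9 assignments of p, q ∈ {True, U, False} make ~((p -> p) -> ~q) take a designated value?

Designated under: (p=True, q=True); (p=False, q=True).

2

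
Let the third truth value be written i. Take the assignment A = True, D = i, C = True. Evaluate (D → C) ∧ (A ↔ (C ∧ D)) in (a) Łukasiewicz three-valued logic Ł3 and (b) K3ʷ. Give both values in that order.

i; i

In Łukasiewicz three-valued logic Ł3: D → C = i → True = True  [min(1, 1−½+1)]
C ∧ D = True ∧ i = i
A ↔ (C ∧ D) = True ↔ i = i
(D → C) ∧ (A ↔ (C ∧ D)) = True ∧ i = i
In K3ʷ: D → C = i → True = i  [any arg is the third value ⇒ result is the third value]
C ∧ D = True ∧ i = i
A ↔ (C ∧ D) = True ↔ i = i
(D → C) ∧ (A ↔ (C ∧ D)) = i ∧ i = i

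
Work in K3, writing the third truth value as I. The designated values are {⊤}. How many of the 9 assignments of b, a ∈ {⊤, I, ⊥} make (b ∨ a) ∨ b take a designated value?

Of the 9 assignments, 5 give a value in {⊤}.

5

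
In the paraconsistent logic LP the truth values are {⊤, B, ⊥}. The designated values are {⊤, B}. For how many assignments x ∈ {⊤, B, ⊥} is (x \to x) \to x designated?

x=⊤: ⊤ ✓
x=B: B ✓
x=⊥: ⊥ ·

2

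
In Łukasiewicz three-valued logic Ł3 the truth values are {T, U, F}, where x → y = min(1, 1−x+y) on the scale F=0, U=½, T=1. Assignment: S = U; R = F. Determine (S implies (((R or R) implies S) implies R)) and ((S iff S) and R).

R or R = F or F = F
(R or R) implies S = F implies U = T  [min(1, 1−0+½)]
((R or R) implies S) implies R = T implies F = F
S implies (((R or R) implies S) implies R) = U implies F = U
S iff S = U iff U = T
(S iff S) and R = T and F = F
(S implies (((R or R) implies S) implies R)) and ((S iff S) and R) = U and F = F

F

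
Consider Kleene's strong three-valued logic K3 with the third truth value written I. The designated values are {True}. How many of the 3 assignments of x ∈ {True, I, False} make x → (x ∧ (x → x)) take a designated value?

x=True: True ✓
x=I: I ·
x=False: True ✓

2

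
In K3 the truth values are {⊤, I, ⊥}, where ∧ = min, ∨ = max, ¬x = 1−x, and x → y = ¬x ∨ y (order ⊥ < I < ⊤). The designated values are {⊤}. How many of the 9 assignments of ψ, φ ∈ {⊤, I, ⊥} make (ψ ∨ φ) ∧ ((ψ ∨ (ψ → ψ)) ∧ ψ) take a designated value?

3

Designated under: (ψ=⊤, φ=⊤); (ψ=⊤, φ=I); (ψ=⊤, φ=⊥).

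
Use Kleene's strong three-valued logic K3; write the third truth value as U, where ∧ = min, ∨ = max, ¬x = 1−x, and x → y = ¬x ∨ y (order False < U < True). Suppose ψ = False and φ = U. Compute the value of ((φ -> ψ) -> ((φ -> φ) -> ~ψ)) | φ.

True

φ -> ψ = U -> False = U  [~U | False]
φ -> φ = U -> U = U
~ψ = ~False = True
(φ -> φ) -> ~ψ = U -> True = True
(φ -> ψ) -> ((φ -> φ) -> ~ψ) = U -> True = True
((φ -> ψ) -> ((φ -> φ) -> ~ψ)) | φ = True | U = True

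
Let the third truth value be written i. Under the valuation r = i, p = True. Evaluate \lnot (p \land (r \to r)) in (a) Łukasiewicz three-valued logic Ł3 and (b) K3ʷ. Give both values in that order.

In Łukasiewicz three-valued logic Ł3: r \to r = i \to i = True  [min(1, 1−½+½)]
p \land (r \to r) = True \land True = True
\lnot (p \land (r \to r)) = \lnot True = False
In K3ʷ: r \to r = i \to i = i
p \land (r \to r) = True \land i = i
\lnot (p \land (r \to r)) = \lnot i = i
They differ because Łukasiewicz three-valued logic Ł3 and K3ʷ treat i differently under the binary connectives.

False; i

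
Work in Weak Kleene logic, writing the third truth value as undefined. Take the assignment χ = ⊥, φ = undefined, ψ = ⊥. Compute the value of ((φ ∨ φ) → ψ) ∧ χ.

undefined

φ ∨ φ = undefined ∨ undefined = undefined
(φ ∨ φ) → ψ = undefined → ⊥ = undefined  [any arg is the third value ⇒ result is the third value]
((φ ∨ φ) → ψ) ∧ χ = undefined ∧ ⊥ = undefined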